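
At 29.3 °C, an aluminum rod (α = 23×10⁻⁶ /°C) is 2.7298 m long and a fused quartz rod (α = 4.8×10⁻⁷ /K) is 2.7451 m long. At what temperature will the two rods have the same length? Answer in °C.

T = 278.2 °C

L₁(1 + α₁ΔT) = L₂(1 + α₂ΔT) ⇒ ΔT = (L₂ − L₁)/(α₁L₁ − α₂L₂)
L₂ − L₁ = 2.7451 − 2.7298 = 1.53×10⁻² m
α₁L₁ − α₂L₂ = 23×10⁻⁶×2.7298 − 4.8×10⁻⁷×2.7451 = 6.1467752×10⁻⁵ m/K
ΔT = 1.53×10⁻² / 6.1467752×10⁻⁵ = 248.911 K
T = 29.3 + 248.911 = 278.211 °C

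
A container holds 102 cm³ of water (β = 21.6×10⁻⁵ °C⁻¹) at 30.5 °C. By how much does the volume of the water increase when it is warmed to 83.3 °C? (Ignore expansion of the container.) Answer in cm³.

ΔV = 1.16 cm³

|ΔT| = |83.3 − 30.5| = 52.8 K
ΔV = βV₀ΔT = (21.6×10⁻⁵)(102)(52.8) = 1.16 cm³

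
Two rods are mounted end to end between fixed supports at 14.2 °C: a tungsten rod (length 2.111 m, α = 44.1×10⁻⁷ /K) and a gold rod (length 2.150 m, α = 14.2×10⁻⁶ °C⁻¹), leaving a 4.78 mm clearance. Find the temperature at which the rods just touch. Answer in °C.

α₁L₁ = 9.30951×10⁻⁶ m/K, α₂L₂ = 3.053×10⁻⁵ m/K → total 3.983951×10⁻⁵ m/K
ΔT = g/(α₁L₁+α₂L₂) = 4.78×10⁻³ / 3.983951×10⁻⁵ = 119.98 K
T = 14.2 + 119.98 = 134.18 °C

T = 134 °C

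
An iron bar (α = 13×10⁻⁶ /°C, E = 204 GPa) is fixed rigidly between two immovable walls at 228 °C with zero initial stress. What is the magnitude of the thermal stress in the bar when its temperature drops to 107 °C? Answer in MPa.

Fully constrained: the free strain ε = αΔT is blocked, so σ = Eε = EαΔT.
|ΔT| = 121 K
σ = 204×10⁹ × 13×10⁻⁶ × 121 = 3.21×10⁸ Pa

σ = 321 MPa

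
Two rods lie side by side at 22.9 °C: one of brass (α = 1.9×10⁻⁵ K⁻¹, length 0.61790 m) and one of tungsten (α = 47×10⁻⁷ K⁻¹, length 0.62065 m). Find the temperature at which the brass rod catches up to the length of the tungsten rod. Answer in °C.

Equal length when α₁L₁ΔT − α₂L₂ΔT = L₂ − L₁ = 2.75×10⁻³ m
α₁L₁ = 1.17401×10⁻⁵, α₂L₂ = 2.917055×10⁻⁶ → Δ(αL) = 8.823045×10⁻⁶ m/K
ΔT = 2.75×10⁻³ / 8.823045×10⁻⁶ = 311.684 K, so T = 22.9 + 311.684 = 334.584 °C

T = 334.6 °C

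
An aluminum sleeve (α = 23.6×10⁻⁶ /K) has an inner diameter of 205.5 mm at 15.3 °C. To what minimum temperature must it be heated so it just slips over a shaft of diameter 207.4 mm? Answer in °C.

T = 407 °C

Required Δd = 207.4 − 205.5 = 1.9 mm
Δd = αd₀ΔT ⇒ ΔT = Δd/(αd₀) = 1.9 / (23.6×10⁻⁶ × 205.5) = 391.77 K
T_min = 15.3 + 391.77 = 407.07 °C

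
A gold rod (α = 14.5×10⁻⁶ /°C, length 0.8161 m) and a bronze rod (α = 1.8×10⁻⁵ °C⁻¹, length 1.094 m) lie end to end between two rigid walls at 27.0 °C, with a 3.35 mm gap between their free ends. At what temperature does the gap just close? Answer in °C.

T = 133 °C

α₁L₁ = 1.183345×10⁻⁵ m/K, α₂L₂ = 1.9692×10⁻⁵ m/K → total 3.152545×10⁻⁵ m/K
ΔT = g/(α₁L₁+α₂L₂) = 3.35×10⁻³ / 3.152545×10⁻⁵ = 106.26 K
T = 27.0 + 106.26 = 133.26 °C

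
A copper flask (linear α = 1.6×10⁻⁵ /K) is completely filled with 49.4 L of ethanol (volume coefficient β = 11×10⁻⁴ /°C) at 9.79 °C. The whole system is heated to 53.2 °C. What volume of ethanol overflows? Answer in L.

2.26 L

The flask also expands: β_container ≈ 3α = 4.8×10⁻⁵ /K
Net overflow = V₀(β_liq − 3α_cont)ΔT
β − 3α = 1.10×10⁻³ − 4.8×10⁻⁵ = 1.052×10⁻³ /K; ΔT = 43.41 K
ΔV = 49.4 × 1.052×10⁻³ × 43.41 = 2.26 L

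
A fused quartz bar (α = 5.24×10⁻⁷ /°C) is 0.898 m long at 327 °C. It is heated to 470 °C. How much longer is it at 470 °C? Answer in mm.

|ΔT| = |470 − 327| = 143 K
ΔL = αL₀ΔT = (5.24×10⁻⁷)(0.898)(143) = 6.73×10⁻⁵ m

ΔL = 0.0673 mm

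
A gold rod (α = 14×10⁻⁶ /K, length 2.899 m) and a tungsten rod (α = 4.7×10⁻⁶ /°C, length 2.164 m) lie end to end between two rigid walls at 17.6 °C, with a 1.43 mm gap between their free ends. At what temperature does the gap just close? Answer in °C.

Gap closes when ΔL₁ + ΔL₂ = 1.43 mm = 1.43×10⁻³ m
(α₁L₁ + α₂L₂)ΔT = g
α₁L₁ + α₂L₂ = 14×10⁻⁶×2.899 + 4.7×10⁻⁶×2.164 = 5.07568×10⁻⁵ m/K
ΔT = 1.43×10⁻³ / 5.07568×10⁻⁵ = 28.174 K
T = 17.6 + 28.174 = 45.774 °C

T = 45.8 °C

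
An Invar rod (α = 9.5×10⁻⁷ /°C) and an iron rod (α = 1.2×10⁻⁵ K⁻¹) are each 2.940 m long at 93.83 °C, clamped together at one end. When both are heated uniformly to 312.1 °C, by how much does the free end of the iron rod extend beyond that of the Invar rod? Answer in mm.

7.09 mm

ΔT = 218.27 K
Invar: ΔL = 9.5×10⁻⁷ × 2.940 m × 218.27 = 6.0963×10⁻⁴ m = 0.60963 mm
iron: ΔL = 1.2×10⁻⁵ × 2.940 m × 218.27 = 7.7006×10⁻³ m = 7.7006 mm
difference = 7.7006 − 0.60963 = 7.09097 mm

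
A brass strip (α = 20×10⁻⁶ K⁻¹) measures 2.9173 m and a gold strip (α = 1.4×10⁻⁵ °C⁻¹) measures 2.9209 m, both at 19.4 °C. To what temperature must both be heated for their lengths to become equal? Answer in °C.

L₁(1 + α₁ΔT) = L₂(1 + α₂ΔT) ⇒ ΔT = (L₂ − L₁)/(α₁L₁ − α₂L₂)
L₂ − L₁ = 2.9209 − 2.9173 = 3.60×10⁻³ m
α₁L₁ − α₂L₂ = 20×10⁻⁶×2.9173 − 1.4×10⁻⁵×2.9209 = 1.74534×10⁻⁵ m/K
ΔT = 3.60×10⁻³ / 1.74534×10⁻⁵ = 206.264 K
T = 19.4 + 206.264 = 225.664 °C

T = 225.7 °C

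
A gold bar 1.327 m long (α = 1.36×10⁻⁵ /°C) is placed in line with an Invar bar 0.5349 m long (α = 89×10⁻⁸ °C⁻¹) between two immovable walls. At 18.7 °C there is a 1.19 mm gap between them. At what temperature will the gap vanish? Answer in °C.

α₁L₁ = 1.80472×10⁻⁵ m/K, α₂L₂ = 4.76061×10⁻⁷ m/K → total 1.8523261×10⁻⁵ m/K
ΔT = g/(α₁L₁+α₂L₂) = 1.19×10⁻³ / 1.8523261×10⁻⁵ = 64.244 K
T = 18.7 + 64.244 = 82.944 °C

T = 82.9 °C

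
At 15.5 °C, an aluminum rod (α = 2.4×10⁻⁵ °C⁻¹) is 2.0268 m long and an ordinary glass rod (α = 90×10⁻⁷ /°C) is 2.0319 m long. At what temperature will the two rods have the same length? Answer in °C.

T = 183.5 °C

Equal length when α₁L₁ΔT − α₂L₂ΔT = L₂ − L₁ = 5.10×10⁻³ m
α₁L₁ = 4.86432×10⁻⁵, α₂L₂ = 1.82871×10⁻⁵ → Δ(αL) = 3.03561×10⁻⁵ m/K
ΔT = 5.10×10⁻³ / 3.03561×10⁻⁵ = 168.006 K, so T = 15.5 + 168.006 = 183.506 °C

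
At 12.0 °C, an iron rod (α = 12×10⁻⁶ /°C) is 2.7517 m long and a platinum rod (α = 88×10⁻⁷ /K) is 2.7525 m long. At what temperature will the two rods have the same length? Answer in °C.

L₁(1 + α₁ΔT) = L₂(1 + α₂ΔT) ⇒ ΔT = (L₂ − L₁)/(α₁L₁ − α₂L₂)
L₂ − L₁ = 2.7525 − 2.7517 = 8.00×10⁻⁴ m
α₁L₁ − α₂L₂ = 12×10⁻⁶×2.7517 − 88×10⁻⁷×2.7525 = 8.7984×10⁻⁶ m/K
ΔT = 8.00×10⁻⁴ / 8.7984×10⁻⁶ = 90.926 K
T = 12.0 + 90.926 = 102.926 °C

T = 102.9 °C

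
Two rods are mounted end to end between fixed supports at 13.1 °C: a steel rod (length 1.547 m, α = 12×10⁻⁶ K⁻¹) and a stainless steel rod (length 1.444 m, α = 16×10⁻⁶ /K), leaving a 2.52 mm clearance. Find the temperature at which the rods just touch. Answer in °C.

Gap closes when ΔL₁ + ΔL₂ = 2.52 mm = 2.52×10⁻³ m
(α₁L₁ + α₂L₂)ΔT = g
α₁L₁ + α₂L₂ = 12×10⁻⁶×1.547 + 16×10⁻⁶×1.444 = 4.1668×10⁻⁵ m/K
ΔT = 2.52×10⁻³ / 4.1668×10⁻⁵ = 60.478 K
T = 13.1 + 60.478 = 73.578 °C

T = 73.6 °C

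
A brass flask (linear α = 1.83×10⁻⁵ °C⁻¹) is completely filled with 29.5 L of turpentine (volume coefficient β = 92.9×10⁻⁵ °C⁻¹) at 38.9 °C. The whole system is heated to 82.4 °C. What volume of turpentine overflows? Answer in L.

The flask also expands: β_container ≈ 3α = 5.49×10⁻⁵ /K
Net overflow = V₀(β_liq − 3α_cont)ΔT
β − 3α = 9.29×10⁻⁴ − 5.49×10⁻⁵ = 8.741×10⁻⁴ /K; ΔT = 43.5 K
ΔV = 29.5 × 8.741×10⁻⁴ × 43.5 = 1.12 L

1.12 L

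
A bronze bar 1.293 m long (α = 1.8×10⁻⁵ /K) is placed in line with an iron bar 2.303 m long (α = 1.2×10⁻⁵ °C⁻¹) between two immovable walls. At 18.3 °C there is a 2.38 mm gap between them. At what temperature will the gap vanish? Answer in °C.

α₁L₁ = 2.3274×10⁻⁵ m/K, α₂L₂ = 2.7636×10⁻⁵ m/K → total 5.091×10⁻⁵ m/K
ΔT = g/(α₁L₁+α₂L₂) = 2.38×10⁻³ / 5.091×10⁻⁵ = 46.749 K
T = 18.3 + 46.749 = 65.049 °C

T = 65.0 °C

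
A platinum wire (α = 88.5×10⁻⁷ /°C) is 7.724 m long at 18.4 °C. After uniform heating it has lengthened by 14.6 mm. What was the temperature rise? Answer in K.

ΔL = αL₀ΔT ⇒ ΔT = ΔL / (αL₀)
ΔT = 14.6×10⁻³ m / (88.5×10⁻⁷ × 7.724 m) = 213.58 K

ΔT = 214 K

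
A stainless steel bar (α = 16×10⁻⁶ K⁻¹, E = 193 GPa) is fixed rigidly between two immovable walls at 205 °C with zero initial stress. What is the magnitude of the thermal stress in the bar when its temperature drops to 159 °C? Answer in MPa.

σ = 142 MPa

Fully constrained: the free strain ε = αΔT is blocked, so σ = Eε = EαΔT.
|ΔT| = 46 K
σ = 193×10⁹ × 16×10⁻⁶ × 46 = 1.42×10⁸ Pa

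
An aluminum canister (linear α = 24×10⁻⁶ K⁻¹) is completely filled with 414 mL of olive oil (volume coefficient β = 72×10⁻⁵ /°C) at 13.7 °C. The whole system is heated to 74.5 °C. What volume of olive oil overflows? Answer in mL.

The canister also expands: β_container ≈ 3α = 7.2×10⁻⁵ /K
Net overflow = V₀(β_liq − 3α_cont)ΔT
β − 3α = 7.20×10⁻⁴ − 7.2×10⁻⁵ = 6.48×10⁻⁴ /K; ΔT = 60.8 K
ΔV = 414 × 6.48×10⁻⁴ × 60.8 = 16.3 mL

16.3 mL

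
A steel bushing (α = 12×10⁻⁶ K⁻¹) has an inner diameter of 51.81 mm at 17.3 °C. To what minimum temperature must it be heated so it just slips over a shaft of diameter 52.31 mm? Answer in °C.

T = 822 °C

Required Δd = 52.31 − 51.81 = 0.50 mm
Δd = αd₀ΔT ⇒ ΔT = Δd/(αd₀) = 0.50 / (12×10⁻⁶ × 51.81) = 804.22 K
T_min = 17.3 + 804.22 = 821.52 °C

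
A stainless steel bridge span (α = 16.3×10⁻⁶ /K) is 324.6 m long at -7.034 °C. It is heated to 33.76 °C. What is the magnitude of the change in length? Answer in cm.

ΔL = 21.6 cm

|ΔT| = |33.76 − (-7.034)| = 40.794 K
ΔL = αL₀ΔT = (16.3×10⁻⁶)(324.6)(40.794) = 2.16×10⁻¹ m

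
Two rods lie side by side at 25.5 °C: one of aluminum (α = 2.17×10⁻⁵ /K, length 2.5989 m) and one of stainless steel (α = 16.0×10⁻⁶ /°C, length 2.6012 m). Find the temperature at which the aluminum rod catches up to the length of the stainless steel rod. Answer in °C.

L₁(1 + α₁ΔT) = L₂(1 + α₂ΔT) ⇒ ΔT = (L₂ − L₁)/(α₁L₁ − α₂L₂)
L₂ − L₁ = 2.6012 − 2.5989 = 2.30×10⁻³ m
α₁L₁ − α₂L₂ = 2.17×10⁻⁵×2.5989 − 16.0×10⁻⁶×2.6012 = 1.477693×10⁻⁵ m/K
ΔT = 2.30×10⁻³ / 1.477693×10⁻⁵ = 155.648 K
T = 25.5 + 155.648 = 181.148 °C

T = 181.1 °C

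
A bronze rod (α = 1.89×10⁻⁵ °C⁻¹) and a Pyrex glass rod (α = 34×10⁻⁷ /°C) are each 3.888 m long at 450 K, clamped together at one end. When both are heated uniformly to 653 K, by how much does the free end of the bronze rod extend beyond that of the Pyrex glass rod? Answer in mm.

ΔT = 203 K
bronze: ΔL = 1.89×10⁻⁵ × 3.888 m × 203 = 1.4917×10⁻² m = 14.917 mm
Pyrex glass: ΔL = 34×10⁻⁷ × 3.888 m × 203 = 2.6835×10⁻³ m = 2.6835 mm
difference = 14.917 − 2.6835 = 12.2335 mm

12.2 mm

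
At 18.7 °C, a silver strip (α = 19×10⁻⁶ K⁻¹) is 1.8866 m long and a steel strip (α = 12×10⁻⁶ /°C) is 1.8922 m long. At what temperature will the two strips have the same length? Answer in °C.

Equal length when α₁L₁ΔT − α₂L₂ΔT = L₂ − L₁ = 5.60×10⁻³ m
α₁L₁ = 3.58454×10⁻⁵, α₂L₂ = 2.27064×10⁻⁵ → Δ(αL) = 1.3139×10⁻⁵ m/K
ΔT = 5.60×10⁻³ / 1.3139×10⁻⁵ = 426.212 K, so T = 18.7 + 426.212 = 444.912 °C

T = 444.9 °C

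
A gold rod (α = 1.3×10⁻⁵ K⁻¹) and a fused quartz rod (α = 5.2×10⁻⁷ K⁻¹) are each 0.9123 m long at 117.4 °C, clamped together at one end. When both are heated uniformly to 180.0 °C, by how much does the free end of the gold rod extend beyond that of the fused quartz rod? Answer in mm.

0.713 mm

ΔT = 62.6 K
gold: ΔL = 1.3×10⁻⁵ × 0.9123 m × 62.6 = 7.4243×10⁻⁴ m = 0.74243 mm
fused quartz: ΔL = 5.2×10⁻⁷ × 0.9123 m × 62.6 = 2.9697×10⁻⁵ m = 0.029697 mm
difference = 0.74243 − 0.029697 = 0.712733 mm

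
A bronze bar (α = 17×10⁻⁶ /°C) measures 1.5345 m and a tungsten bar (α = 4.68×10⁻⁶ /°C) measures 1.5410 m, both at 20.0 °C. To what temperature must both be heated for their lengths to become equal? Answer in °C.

Equal length when α₁L₁ΔT − α₂L₂ΔT = L₂ − L₁ = 6.50×10⁻³ m
α₁L₁ = 2.60865×10⁻⁵, α₂L₂ = 7.21188×10⁻⁶ → Δ(αL) = 1.887462×10⁻⁵ m/K
ΔT = 6.50×10⁻³ / 1.887462×10⁻⁵ = 344.378 K, so T = 20.0 + 344.378 = 364.378 °C

T = 364.4 °C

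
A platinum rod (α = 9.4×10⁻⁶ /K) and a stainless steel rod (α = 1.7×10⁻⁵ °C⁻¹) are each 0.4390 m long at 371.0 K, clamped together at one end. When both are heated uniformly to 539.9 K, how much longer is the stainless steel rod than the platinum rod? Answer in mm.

0.564 mm

ΔT = 168.9 K
platinum: ΔL = 9.4×10⁻⁶ × 0.4390 m × 168.9 = 6.9698×10⁻⁴ m = 0.69698 mm
stainless steel: ΔL = 1.7×10⁻⁵ × 0.4390 m × 168.9 = 1.2605×10⁻³ m = 1.2605 mm
difference = 1.2605 − 0.69698 = 0.56352 mm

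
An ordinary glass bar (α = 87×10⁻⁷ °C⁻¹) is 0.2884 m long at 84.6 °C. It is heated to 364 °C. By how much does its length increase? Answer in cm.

|ΔT| = |364 − 84.6| = 279.4 K
ΔL = αL₀ΔT = (87×10⁻⁷)(0.2884)(279.4) = 7.01×10⁻⁴ m

ΔL = 0.0701 cm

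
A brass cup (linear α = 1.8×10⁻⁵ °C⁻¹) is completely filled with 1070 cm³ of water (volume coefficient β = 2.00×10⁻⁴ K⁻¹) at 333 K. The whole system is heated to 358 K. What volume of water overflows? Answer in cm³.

The cup also expands: β_container ≈ 3α = 5.4×10⁻⁵ /K
Net overflow = V₀(β_liq − 3α_cont)ΔT
β − 3α = 2.00×10⁻⁴ − 5.4×10⁻⁵ = 1.46×10⁻⁴ /K; ΔT = 25 K
ΔV = 1070 × 1.46×10⁻⁴ × 25 = 3.91 cm³

3.91 cm³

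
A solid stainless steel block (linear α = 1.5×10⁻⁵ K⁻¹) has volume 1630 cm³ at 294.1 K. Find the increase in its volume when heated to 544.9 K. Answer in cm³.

ΔV = 18.4 cm³

Isotropic solid: β ≈ 3α = 4.5×10⁻⁵ /K; ΔT = 250.8 K
ΔV = 3αV₀ΔT = 3(1.5×10⁻⁵)(1630)(250.8) = 18.4 cm³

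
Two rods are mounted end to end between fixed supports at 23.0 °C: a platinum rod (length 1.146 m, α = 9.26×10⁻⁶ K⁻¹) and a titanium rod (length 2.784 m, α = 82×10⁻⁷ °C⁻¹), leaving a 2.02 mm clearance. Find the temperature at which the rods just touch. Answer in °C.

T = 83.4 °C

Gap closes when ΔL₁ + ΔL₂ = 2.02 mm = 2.02×10⁻³ m
(α₁L₁ + α₂L₂)ΔT = g
α₁L₁ + α₂L₂ = 9.26×10⁻⁶×1.146 + 82×10⁻⁷×2.784 = 3.344076×10⁻⁵ m/K
ΔT = 2.02×10⁻³ / 3.344076×10⁻⁵ = 60.405 K
T = 23.0 + 60.405 = 83.405 °C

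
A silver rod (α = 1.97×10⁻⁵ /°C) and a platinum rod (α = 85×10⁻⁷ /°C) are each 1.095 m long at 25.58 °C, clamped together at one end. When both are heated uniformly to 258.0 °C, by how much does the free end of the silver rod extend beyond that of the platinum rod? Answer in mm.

2.85 mm

ΔT = 232.42 K
silver: ΔL = 1.97×10⁻⁵ × 1.095 m × 232.42 = 5.0136×10⁻³ m = 5.0136 mm
platinum: ΔL = 85×10⁻⁷ × 1.095 m × 232.42 = 2.1632×10⁻³ m = 2.1632 mm
difference = 5.0136 − 2.1632 = 2.8504 mm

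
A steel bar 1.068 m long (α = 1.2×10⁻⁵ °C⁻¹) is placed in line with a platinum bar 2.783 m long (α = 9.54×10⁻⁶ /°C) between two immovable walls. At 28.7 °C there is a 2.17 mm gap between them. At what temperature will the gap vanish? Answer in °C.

T = 83.8 °C

α₁L₁ = 1.2816×10⁻⁵ m/K, α₂L₂ = 2.654982×10⁻⁵ m/K → total 3.936582×10⁻⁵ m/K
ΔT = g/(α₁L₁+α₂L₂) = 2.17×10⁻³ / 3.936582×10⁻⁵ = 55.124 K
T = 28.7 + 55.124 = 83.824 °C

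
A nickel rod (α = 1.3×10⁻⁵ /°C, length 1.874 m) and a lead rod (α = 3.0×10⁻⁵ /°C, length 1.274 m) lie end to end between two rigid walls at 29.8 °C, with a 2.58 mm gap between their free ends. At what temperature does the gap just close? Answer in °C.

T = 71.0 °C

α₁L₁ = 2.4362×10⁻⁵ m/K, α₂L₂ = 3.822×10⁻⁵ m/K → total 6.2582×10⁻⁵ m/K
ΔT = g/(α₁L₁+α₂L₂) = 2.58×10⁻³ / 6.2582×10⁻⁵ = 41.226 K
T = 29.8 + 41.226 = 71.026 °C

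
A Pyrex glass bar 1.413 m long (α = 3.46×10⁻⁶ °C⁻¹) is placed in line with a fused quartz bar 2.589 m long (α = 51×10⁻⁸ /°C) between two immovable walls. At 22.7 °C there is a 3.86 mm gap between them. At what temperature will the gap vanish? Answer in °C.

T = 644 °C

Gap closes when ΔL₁ + ΔL₂ = 3.86 mm = 3.86×10⁻³ m
(α₁L₁ + α₂L₂)ΔT = g
α₁L₁ + α₂L₂ = 3.46×10⁻⁶×1.413 + 51×10⁻⁸×2.589 = 6.20937×10⁻⁶ m/K
ΔT = 3.86×10⁻³ / 6.20937×10⁻⁶ = 621.64 K
T = 22.7 + 621.64 = 644.34 °C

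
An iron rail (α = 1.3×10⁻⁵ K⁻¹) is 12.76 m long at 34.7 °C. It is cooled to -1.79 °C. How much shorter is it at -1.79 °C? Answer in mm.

ΔL = 6.05 mm

|ΔT| = |-1.79 − 34.7| = 36.49 K
ΔL = αL₀ΔT = (1.3×10⁻⁵)(12.76)(36.49) = 6.05×10⁻³ m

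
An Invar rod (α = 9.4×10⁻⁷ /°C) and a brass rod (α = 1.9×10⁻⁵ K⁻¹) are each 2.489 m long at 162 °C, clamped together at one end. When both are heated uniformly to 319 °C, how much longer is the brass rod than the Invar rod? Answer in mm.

7.06 mm

ΔT = 157 K
Invar: ΔL = 9.4×10⁻⁷ × 2.489 m × 157 = 3.6733×10⁻⁴ m = 0.36733 mm
brass: ΔL = 1.9×10⁻⁵ × 2.489 m × 157 = 7.4247×10⁻³ m = 7.4247 mm
difference = 7.4247 − 0.36733 = 7.05737 mm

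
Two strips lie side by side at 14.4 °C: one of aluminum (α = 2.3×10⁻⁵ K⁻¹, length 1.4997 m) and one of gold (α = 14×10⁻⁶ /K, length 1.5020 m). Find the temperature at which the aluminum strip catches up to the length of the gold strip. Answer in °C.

Equal length when α₁L₁ΔT − α₂L₂ΔT = L₂ − L₁ = 2.30×10⁻³ m
α₁L₁ = 3.44931×10⁻⁵, α₂L₂ = 2.1028×10⁻⁵ → Δ(αL) = 1.34651×10⁻⁵ m/K
ΔT = 2.30×10⁻³ / 1.34651×10⁻⁵ = 170.812 K, so T = 14.4 + 170.812 = 185.212 °C

T = 185.2 °C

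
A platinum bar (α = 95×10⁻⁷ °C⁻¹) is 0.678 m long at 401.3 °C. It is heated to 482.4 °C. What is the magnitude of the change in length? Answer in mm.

ΔL = 0.522 mm

|ΔT| = |482.4 − 401.3| = 81.1 K
ΔL = αL₀ΔT = (95×10⁻⁷)(0.678)(81.1) = 5.22×10⁻⁴ m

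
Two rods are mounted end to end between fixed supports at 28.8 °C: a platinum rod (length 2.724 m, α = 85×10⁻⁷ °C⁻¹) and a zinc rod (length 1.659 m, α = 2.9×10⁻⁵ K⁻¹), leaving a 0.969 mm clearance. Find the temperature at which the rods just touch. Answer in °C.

Gap closes when ΔL₁ + ΔL₂ = 0.969 mm = 9.69×10⁻⁴ m
(α₁L₁ + α₂L₂)ΔT = g
α₁L₁ + α₂L₂ = 85×10⁻⁷×2.724 + 2.9×10⁻⁵×1.659 = 7.1265×10⁻⁵ m/K
ΔT = 9.69×10⁻⁴ / 7.1265×10⁻⁵ = 13.597 K
T = 28.8 + 13.597 = 42.397 °C

T = 42.4 °C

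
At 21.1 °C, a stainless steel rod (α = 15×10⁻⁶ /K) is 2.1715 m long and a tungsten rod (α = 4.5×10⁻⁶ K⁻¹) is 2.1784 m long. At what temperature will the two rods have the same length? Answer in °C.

L₁(1 + α₁ΔT) = L₂(1 + α₂ΔT) ⇒ ΔT = (L₂ − L₁)/(α₁L₁ − α₂L₂)
L₂ − L₁ = 2.1784 − 2.1715 = 6.90×10⁻³ m
α₁L₁ − α₂L₂ = 15×10⁻⁶×2.1715 − 4.5×10⁻⁶×2.1784 = 2.27697×10⁻⁵ m/K
ΔT = 6.90×10⁻³ / 2.27697×10⁻⁵ = 303.034 K
T = 21.1 + 303.034 = 324.134 °C

T = 324.1 °C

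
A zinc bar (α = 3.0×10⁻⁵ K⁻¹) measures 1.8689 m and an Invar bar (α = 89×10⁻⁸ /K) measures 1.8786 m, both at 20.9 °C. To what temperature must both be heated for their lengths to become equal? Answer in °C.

T = 199.2 °C

L₁(1 + α₁ΔT) = L₂(1 + α₂ΔT) ⇒ ΔT = (L₂ − L₁)/(α₁L₁ − α₂L₂)
L₂ − L₁ = 1.8786 − 1.8689 = 9.70×10⁻³ m
α₁L₁ − α₂L₂ = 3.0×10⁻⁵×1.8689 − 89×10⁻⁸×1.8786 = 5.4395046×10⁻⁵ m/K
ΔT = 9.70×10⁻³ / 5.4395046×10⁻⁵ = 178.325 K
T = 20.9 + 178.325 = 199.225 °C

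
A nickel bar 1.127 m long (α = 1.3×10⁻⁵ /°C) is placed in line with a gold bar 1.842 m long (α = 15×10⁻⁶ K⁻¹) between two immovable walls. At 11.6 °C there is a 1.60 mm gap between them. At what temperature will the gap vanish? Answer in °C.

T = 49.4 °C

Gap closes when ΔL₁ + ΔL₂ = 1.60 mm = 1.60×10⁻³ m
(α₁L₁ + α₂L₂)ΔT = g
α₁L₁ + α₂L₂ = 1.3×10⁻⁵×1.127 + 15×10⁻⁶×1.842 = 4.2281×10⁻⁵ m/K
ΔT = 1.60×10⁻³ / 4.2281×10⁻⁵ = 37.842 K
T = 11.6 + 37.842 = 49.442 °C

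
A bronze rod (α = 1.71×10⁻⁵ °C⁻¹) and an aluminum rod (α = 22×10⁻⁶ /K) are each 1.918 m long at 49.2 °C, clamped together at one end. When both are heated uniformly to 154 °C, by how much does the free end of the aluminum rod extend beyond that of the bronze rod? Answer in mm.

ΔT = 104.8 K
bronze: ΔL = 1.71×10⁻⁵ × 1.918 m × 104.8 = 3.4372×10⁻³ m = 3.4372 mm
aluminum: ΔL = 22×10⁻⁶ × 1.918 m × 104.8 = 4.4221×10⁻³ m = 4.4221 mm
difference = 4.4221 − 3.4372 = 0.9849 mm

0.985 mm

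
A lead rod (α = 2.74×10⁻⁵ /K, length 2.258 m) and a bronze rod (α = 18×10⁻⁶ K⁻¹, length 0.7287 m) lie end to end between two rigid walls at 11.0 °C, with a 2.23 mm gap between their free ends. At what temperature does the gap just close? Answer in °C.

T = 40.7 °C

α₁L₁ = 6.18692×10⁻⁵ m/K, α₂L₂ = 1.31166×10⁻⁵ m/K → total 7.49858×10⁻⁵ m/K
ΔT = g/(α₁L₁+α₂L₂) = 2.23×10⁻³ / 7.49858×10⁻⁵ = 29.739 K
T = 11.0 + 29.739 = 40.739 °C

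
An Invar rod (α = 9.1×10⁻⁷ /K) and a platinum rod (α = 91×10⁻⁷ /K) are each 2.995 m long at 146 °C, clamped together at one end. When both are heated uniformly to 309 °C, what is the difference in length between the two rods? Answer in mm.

4.00 mm

ΔT = 163 K
Invar: ΔL = 9.1×10⁻⁷ × 2.995 m × 163 = 4.4425×10⁻⁴ m = 0.44425 mm
platinum: ΔL = 91×10⁻⁷ × 2.995 m × 163 = 4.4425×10⁻³ m = 4.4425 mm
difference = 4.4425 − 0.44425 = 3.99825 mm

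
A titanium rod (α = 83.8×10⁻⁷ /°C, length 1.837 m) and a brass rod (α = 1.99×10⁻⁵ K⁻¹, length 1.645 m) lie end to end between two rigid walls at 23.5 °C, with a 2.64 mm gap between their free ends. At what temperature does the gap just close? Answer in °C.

α₁L₁ = 1.539406×10⁻⁵ m/K, α₂L₂ = 3.27355×10⁻⁵ m/K → total 4.812956×10⁻⁵ m/K
ΔT = g/(α₁L₁+α₂L₂) = 2.64×10⁻³ / 4.812956×10⁻⁵ = 54.852 K
T = 23.5 + 54.852 = 78.352 °C

T = 78.4 °C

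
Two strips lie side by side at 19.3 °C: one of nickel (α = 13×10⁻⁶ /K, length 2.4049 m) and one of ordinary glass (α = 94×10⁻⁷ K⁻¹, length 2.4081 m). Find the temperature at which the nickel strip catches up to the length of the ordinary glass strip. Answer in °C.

L₁(1 + α₁ΔT) = L₂(1 + α₂ΔT) ⇒ ΔT = (L₂ − L₁)/(α₁L₁ − α₂L₂)
L₂ − L₁ = 2.4081 − 2.4049 = 3.20×10⁻³ m
α₁L₁ − α₂L₂ = 13×10⁻⁶×2.4049 − 94×10⁻⁷×2.4081 = 8.62756×10⁻⁶ m/K
ΔT = 3.20×10⁻³ / 8.62756×10⁻⁶ = 370.904 K
T = 19.3 + 370.904 = 390.204 °C

T = 390.2 °C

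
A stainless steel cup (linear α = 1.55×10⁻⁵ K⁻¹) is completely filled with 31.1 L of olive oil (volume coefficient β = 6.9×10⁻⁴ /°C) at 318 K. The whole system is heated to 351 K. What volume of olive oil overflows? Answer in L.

0.660 L

The cup also expands: β_container ≈ 3α = 4.65×10⁻⁵ /K
Net overflow = V₀(β_liq − 3α_cont)ΔT
β − 3α = 6.90×10⁻⁴ − 4.65×10⁻⁵ = 6.435×10⁻⁴ /K; ΔT = 33 K
ΔV = 31.1 × 6.435×10⁻⁴ × 33 = 0.660 L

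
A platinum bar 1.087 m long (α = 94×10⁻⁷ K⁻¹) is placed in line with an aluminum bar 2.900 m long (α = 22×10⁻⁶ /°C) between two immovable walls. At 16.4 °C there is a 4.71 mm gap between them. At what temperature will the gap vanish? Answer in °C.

α₁L₁ = 1.02178×10⁻⁵ m/K, α₂L₂ = 6.380×10⁻⁵ m/K → total 7.40178×10⁻⁵ m/K
ΔT = g/(α₁L₁+α₂L₂) = 4.71×10⁻³ / 7.40178×10⁻⁵ = 63.633 K
T = 16.4 + 63.633 = 80.033 °C

T = 80.0 °C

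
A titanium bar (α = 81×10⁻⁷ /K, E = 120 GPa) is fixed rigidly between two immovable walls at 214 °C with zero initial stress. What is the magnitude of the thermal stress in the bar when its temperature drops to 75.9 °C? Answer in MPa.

σ = 134 MPa

Fully constrained: the free strain ε = αΔT is blocked, so σ = Eε = EαΔT.
|ΔT| = 138.1 K
σ = 120×10⁹ × 81×10⁻⁷ × 138.1 = 1.34×10⁸ Pa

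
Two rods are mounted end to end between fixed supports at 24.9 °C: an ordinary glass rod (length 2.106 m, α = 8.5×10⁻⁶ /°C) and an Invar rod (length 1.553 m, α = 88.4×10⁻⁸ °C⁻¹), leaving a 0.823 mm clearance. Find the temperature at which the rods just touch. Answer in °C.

T = 67.6 °C

α₁L₁ = 1.7901×10⁻⁵ m/K, α₂L₂ = 1.372852×10⁻⁶ m/K → total 1.9273852×10⁻⁵ m/K
ΔT = g/(α₁L₁+α₂L₂) = 8.23×10⁻⁴ / 1.9273852×10⁻⁵ = 42.700 K
T = 24.9 + 42.700 = 67.600 °C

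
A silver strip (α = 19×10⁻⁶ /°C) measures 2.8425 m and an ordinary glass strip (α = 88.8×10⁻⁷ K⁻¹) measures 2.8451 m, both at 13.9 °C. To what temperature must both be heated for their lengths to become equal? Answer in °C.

L₁(1 + α₁ΔT) = L₂(1 + α₂ΔT) ⇒ ΔT = (L₂ − L₁)/(α₁L₁ − α₂L₂)
L₂ − L₁ = 2.8451 − 2.8425 = 2.60×10⁻³ m
α₁L₁ − α₂L₂ = 19×10⁻⁶×2.8425 − 88.8×10⁻⁷×2.8451 = 2.8743012×10⁻⁵ m/K
ΔT = 2.60×10⁻³ / 2.8743012×10⁻⁵ = 90.457 K
T = 13.9 + 90.457 = 104.357 °C

T = 104.4 °C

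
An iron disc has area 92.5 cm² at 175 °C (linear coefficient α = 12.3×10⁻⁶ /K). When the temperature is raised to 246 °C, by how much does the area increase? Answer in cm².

ΔA = 0.162 cm²

Area coefficient ≈ 2α; |ΔT| = 71 K
ΔA = 2αA₀ΔT = 2(12.3×10⁻⁶)(92.5)(71) = 0.162 cm²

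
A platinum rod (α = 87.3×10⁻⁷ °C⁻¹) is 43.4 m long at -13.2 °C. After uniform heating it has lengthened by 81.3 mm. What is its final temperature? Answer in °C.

ΔL = αL₀ΔT ⇒ ΔT = ΔL / (αL₀)
ΔT = 81.3×10⁻³ m / (87.3×10⁻⁷ × 43.4 m) = 214.58 K
T = -13.2 + 214.58 = 201.38 °C

T = 201 °C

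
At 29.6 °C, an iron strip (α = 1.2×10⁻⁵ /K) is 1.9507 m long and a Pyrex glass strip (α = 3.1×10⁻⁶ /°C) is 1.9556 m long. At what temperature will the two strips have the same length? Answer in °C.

T = 312.1 °C

Equal length when α₁L₁ΔT − α₂L₂ΔT = L₂ − L₁ = 4.90×10⁻³ m
α₁L₁ = 2.34084×10⁻⁵, α₂L₂ = 6.06236×10⁻⁶ → Δ(αL) = 1.734604×10⁻⁵ m/K
ΔT = 4.90×10⁻³ / 1.734604×10⁻⁵ = 282.485 K, so T = 29.6 + 282.485 = 312.085 °C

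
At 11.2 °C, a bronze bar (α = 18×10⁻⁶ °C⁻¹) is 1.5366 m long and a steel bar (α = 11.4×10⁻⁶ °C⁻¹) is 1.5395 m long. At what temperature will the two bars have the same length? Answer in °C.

T = 298.1 °C

Equal length when α₁L₁ΔT − α₂L₂ΔT = L₂ − L₁ = 2.90×10⁻³ m
α₁L₁ = 2.76588×10⁻⁵, α₂L₂ = 1.75503×10⁻⁵ → Δ(αL) = 1.01085×10⁻⁵ m/K
ΔT = 2.90×10⁻³ / 1.01085×10⁻⁵ = 286.887 K, so T = 11.2 + 286.887 = 298.087 °C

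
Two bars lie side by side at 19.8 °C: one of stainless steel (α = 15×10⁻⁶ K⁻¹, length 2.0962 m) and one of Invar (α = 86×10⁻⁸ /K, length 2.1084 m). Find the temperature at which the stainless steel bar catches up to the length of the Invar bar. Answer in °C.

L₁(1 + α₁ΔT) = L₂(1 + α₂ΔT) ⇒ ΔT = (L₂ − L₁)/(α₁L₁ − α₂L₂)
L₂ − L₁ = 2.1084 − 2.0962 = 1.22×10⁻² m
α₁L₁ − α₂L₂ = 15×10⁻⁶×2.0962 − 86×10⁻⁸×2.1084 = 2.9629776×10⁻⁵ m/K
ΔT = 1.22×10⁻² / 2.9629776×10⁻⁵ = 411.748 K
T = 19.8 + 411.748 = 431.548 °C

T = 431.5 °C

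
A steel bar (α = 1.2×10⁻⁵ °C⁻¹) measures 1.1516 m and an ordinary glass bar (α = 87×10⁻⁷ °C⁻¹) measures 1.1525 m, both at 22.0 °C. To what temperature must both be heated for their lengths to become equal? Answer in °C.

T = 259.3 °C

L₁(1 + α₁ΔT) = L₂(1 + α₂ΔT) ⇒ ΔT = (L₂ − L₁)/(α₁L₁ − α₂L₂)
L₂ − L₁ = 1.1525 − 1.1516 = 9.00×10⁻⁴ m
α₁L₁ − α₂L₂ = 1.2×10⁻⁵×1.1516 − 87×10⁻⁷×1.1525 = 3.79245×10⁻⁶ m/K
ΔT = 9.00×10⁻⁴ / 3.79245×10⁻⁶ = 237.314 K
T = 22.0 + 237.314 = 259.314 °C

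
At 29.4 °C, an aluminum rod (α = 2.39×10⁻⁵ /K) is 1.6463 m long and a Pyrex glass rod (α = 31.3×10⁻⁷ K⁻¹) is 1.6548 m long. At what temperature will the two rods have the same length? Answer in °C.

T = 278.2 °C

L₁(1 + α₁ΔT) = L₂(1 + α₂ΔT) ⇒ ΔT = (L₂ − L₁)/(α₁L₁ − α₂L₂)
L₂ − L₁ = 1.6548 − 1.6463 = 8.50×10⁻³ m
α₁L₁ − α₂L₂ = 2.39×10⁻⁵×1.6463 − 31.3×10⁻⁷×1.6548 = 3.4167046×10⁻⁵ m/K
ΔT = 8.50×10⁻³ / 3.4167046×10⁻⁵ = 248.778 K
T = 29.4 + 248.778 = 278.178 °C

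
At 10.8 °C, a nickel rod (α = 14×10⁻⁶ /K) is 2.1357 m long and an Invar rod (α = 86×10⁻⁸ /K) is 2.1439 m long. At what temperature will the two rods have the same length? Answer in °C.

Equal length when α₁L₁ΔT − α₂L₂ΔT = L₂ − L₁ = 8.20×10⁻³ m
α₁L₁ = 2.98998×10⁻⁵, α₂L₂ = 1.843754×10⁻⁶ → Δ(αL) = 2.8056046×10⁻⁵ m/K
ΔT = 8.20×10⁻³ / 2.8056046×10⁻⁵ = 292.272 K, so T = 10.8 + 292.272 = 303.072 °C

T = 303.1 °C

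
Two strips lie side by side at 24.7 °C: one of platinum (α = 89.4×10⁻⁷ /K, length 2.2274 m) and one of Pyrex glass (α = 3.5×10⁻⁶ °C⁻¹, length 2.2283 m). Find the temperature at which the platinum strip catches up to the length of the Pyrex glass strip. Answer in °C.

T = 98.99 °C

L₁(1 + α₁ΔT) = L₂(1 + α₂ΔT) ⇒ ΔT = (L₂ − L₁)/(α₁L₁ − α₂L₂)
L₂ − L₁ = 2.2283 − 2.2274 = 9.00×10⁻⁴ m
α₁L₁ − α₂L₂ = 89.4×10⁻⁷×2.2274 − 3.5×10⁻⁶×2.2283 = 1.2113906×10⁻⁵ m/K
ΔT = 9.00×10⁻⁴ / 1.2113906×10⁻⁵ = 74.2948 K
T = 24.7 + 74.2948 = 98.9948 °C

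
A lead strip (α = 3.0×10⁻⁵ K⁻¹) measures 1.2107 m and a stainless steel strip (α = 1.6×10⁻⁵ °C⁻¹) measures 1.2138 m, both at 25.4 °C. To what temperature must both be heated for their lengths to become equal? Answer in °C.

T = 208.8 °C

L₁(1 + α₁ΔT) = L₂(1 + α₂ΔT) ⇒ ΔT = (L₂ − L₁)/(α₁L₁ − α₂L₂)
L₂ − L₁ = 1.2138 − 1.2107 = 3.10×10⁻³ m
α₁L₁ − α₂L₂ = 3.0×10⁻⁵×1.2107 − 1.6×10⁻⁵×1.2138 = 1.69002×10⁻⁵ m/K
ΔT = 3.10×10⁻³ / 1.69002×10⁻⁵ = 183.430 K
T = 25.4 + 183.430 = 208.830 °C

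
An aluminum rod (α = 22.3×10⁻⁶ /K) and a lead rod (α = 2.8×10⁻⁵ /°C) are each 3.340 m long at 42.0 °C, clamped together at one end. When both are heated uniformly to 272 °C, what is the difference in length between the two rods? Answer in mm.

4.38 mm

ΔT = 230.0 K
aluminum: ΔL = 22.3×10⁻⁶ × 3.340 m × 230.0 = 1.7131×10⁻² m = 17.131 mm
lead: ΔL = 2.8×10⁻⁵ × 3.340 m × 230.0 = 2.1510×10⁻² m = 21.510 mm
difference = 21.510 − 17.131 = 4.379 mm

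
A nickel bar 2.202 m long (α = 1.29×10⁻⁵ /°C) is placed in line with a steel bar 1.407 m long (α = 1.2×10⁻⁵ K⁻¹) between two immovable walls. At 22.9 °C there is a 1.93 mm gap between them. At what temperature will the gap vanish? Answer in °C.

T = 65.5 °C

Gap closes when ΔL₁ + ΔL₂ = 1.93 mm = 1.93×10⁻³ m
(α₁L₁ + α₂L₂)ΔT = g
α₁L₁ + α₂L₂ = 1.29×10⁻⁵×2.202 + 1.2×10⁻⁵×1.407 = 4.52898×10⁻⁵ m/K
ΔT = 1.93×10⁻³ / 4.52898×10⁻⁵ = 42.614 K
T = 22.9 + 42.614 = 65.514 °C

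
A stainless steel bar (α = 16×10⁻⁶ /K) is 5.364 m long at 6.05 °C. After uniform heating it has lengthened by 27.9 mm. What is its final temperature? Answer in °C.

T = 331 °C

ΔL = αL₀ΔT ⇒ ΔT = ΔL / (αL₀)
ΔT = 27.9×10⁻³ m / (16×10⁻⁶ × 5.364 m) = 325.08 K
T = 6.05 + 325.08 = 331.13 °C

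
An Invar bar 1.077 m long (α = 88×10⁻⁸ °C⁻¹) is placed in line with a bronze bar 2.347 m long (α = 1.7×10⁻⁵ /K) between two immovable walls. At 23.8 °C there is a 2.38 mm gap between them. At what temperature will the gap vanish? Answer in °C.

Gap closes when ΔL₁ + ΔL₂ = 2.38 mm = 2.38×10⁻³ m
(α₁L₁ + α₂L₂)ΔT = g
α₁L₁ + α₂L₂ = 88×10⁻⁸×1.077 + 1.7×10⁻⁵×2.347 = 4.084676×10⁻⁵ m/K
ΔT = 2.38×10⁻³ / 4.084676×10⁻⁵ = 58.267 K
T = 23.8 + 58.267 = 82.067 °C

T = 82.1 °C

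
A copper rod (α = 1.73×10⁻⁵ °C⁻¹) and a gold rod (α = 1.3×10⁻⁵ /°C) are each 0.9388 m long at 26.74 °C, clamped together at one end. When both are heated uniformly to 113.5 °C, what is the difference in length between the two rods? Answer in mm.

0.350 mm

ΔT = 86.76 K
copper: ΔL = 1.73×10⁻⁵ × 0.9388 m × 86.76 = 1.4091×10⁻³ m = 1.4091 mm
gold: ΔL = 1.3×10⁻⁵ × 0.9388 m × 86.76 = 1.0589×10⁻³ m = 1.0589 mm
difference = 1.4091 − 1.0589 = 0.3502 mm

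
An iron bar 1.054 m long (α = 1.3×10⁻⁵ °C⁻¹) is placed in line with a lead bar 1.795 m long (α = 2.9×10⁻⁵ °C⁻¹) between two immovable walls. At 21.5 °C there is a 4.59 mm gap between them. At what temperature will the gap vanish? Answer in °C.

Gap closes when ΔL₁ + ΔL₂ = 4.59 mm = 4.59×10⁻³ m
(α₁L₁ + α₂L₂)ΔT = g
α₁L₁ + α₂L₂ = 1.3×10⁻⁵×1.054 + 2.9×10⁻⁵×1.795 = 6.5757×10⁻⁵ m/K
ΔT = 4.59×10⁻³ / 6.5757×10⁻⁵ = 69.802 K
T = 21.5 + 69.802 = 91.302 °C

T = 91.3 °C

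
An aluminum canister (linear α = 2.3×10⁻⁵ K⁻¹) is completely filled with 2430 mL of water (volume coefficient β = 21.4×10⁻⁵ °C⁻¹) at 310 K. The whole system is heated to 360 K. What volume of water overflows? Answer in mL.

The canister also expands: β_container ≈ 3α = 6.9×10⁻⁵ /K
Net overflow = V₀(β_liq − 3α_cont)ΔT
β − 3α = 2.14×10⁻⁴ − 6.9×10⁻⁵ = 1.45×10⁻⁴ /K; ΔT = 50 K
ΔV = 2430 × 1.45×10⁻⁴ × 50 = 17.6 mL

17.6 mL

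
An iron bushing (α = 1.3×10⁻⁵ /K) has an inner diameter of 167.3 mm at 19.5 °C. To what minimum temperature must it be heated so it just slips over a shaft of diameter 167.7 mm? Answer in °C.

T = 203 °C

Required Δd = 167.7 − 167.3 = 0.4 mm
Δd = αd₀ΔT ⇒ ΔT = Δd/(αd₀) = 0.4 / (1.3×10⁻⁵ × 167.3) = 183.92 K
T_min = 19.5 + 183.92 = 203.42 °C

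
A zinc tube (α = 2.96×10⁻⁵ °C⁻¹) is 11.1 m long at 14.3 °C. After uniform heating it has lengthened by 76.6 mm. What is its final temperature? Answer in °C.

T = 247 °C

ΔL = αL₀ΔT ⇒ ΔT = ΔL / (αL₀)
ΔT = 76.6×10⁻³ m / (2.96×10⁻⁵ × 11.1 m) = 233.14 K
T = 14.3 + 233.14 = 247.44 °C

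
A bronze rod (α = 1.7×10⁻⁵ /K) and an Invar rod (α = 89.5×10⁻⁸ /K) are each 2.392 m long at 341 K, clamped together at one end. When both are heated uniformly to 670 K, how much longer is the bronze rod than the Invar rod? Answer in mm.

ΔT = 329 K
bronze: ΔL = 1.7×10⁻⁵ × 2.392 m × 329 = 1.3378×10⁻² m = 13.378 mm
Invar: ΔL = 89.5×10⁻⁸ × 2.392 m × 329 = 7.0434×10⁻⁴ m = 0.70434 mm
difference = 13.378 − 0.70434 = 12.67366 mm

12.7 mm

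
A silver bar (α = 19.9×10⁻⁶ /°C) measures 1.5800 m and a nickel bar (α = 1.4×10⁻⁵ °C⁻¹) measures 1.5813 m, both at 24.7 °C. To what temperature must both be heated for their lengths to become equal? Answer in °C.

Equal length when α₁L₁ΔT − α₂L₂ΔT = L₂ − L₁ = 1.30×10⁻³ m
α₁L₁ = 3.1442×10⁻⁵, α₂L₂ = 2.21382×10⁻⁵ → Δ(αL) = 9.3038×10⁻⁶ m/K
ΔT = 1.30×10⁻³ / 9.3038×10⁻⁶ = 139.728 K, so T = 24.7 + 139.728 = 164.428 °C

T = 164.4 °C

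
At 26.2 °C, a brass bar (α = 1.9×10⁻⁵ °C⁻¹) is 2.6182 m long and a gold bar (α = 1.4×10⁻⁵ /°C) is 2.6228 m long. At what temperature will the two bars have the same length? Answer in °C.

T = 379.3 °C

Equal length when α₁L₁ΔT − α₂L₂ΔT = L₂ − L₁ = 4.60×10⁻³ m
α₁L₁ = 4.97458×10⁻⁵, α₂L₂ = 3.67192×10⁻⁵ → Δ(αL) = 1.30266×10⁻⁵ m/K
ΔT = 4.60×10⁻³ / 1.30266×10⁻⁵ = 353.124 K, so T = 26.2 + 353.124 = 379.324 °C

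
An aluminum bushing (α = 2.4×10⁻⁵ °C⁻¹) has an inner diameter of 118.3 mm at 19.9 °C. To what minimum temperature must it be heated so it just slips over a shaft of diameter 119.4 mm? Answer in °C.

Required Δd = 119.4 − 118.3 = 1.1 mm
Δd = αd₀ΔT ⇒ ΔT = Δd/(αd₀) = 1.1 / (2.4×10⁻⁵ × 118.3) = 387.43 K
T_min = 19.9 + 387.43 = 407.33 °C

T = 407 °C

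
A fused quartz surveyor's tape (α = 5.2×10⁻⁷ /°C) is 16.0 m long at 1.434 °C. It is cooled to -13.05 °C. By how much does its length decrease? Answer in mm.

ΔL = 0.121 mm

|ΔT| = |-13.05 − 1.434| = 14.484 K
ΔL = αL₀ΔT = (5.2×10⁻⁷)(16.0)(14.484) = 1.21×10⁻⁴ m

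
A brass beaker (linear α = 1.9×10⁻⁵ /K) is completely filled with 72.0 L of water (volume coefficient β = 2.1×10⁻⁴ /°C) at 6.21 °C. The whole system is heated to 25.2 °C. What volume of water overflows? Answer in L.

0.209 L

The beaker also expands: β_container ≈ 3α = 5.7×10⁻⁵ /K
Net overflow = V₀(β_liq − 3α_cont)ΔT
β − 3α = 2.10×10⁻⁴ − 5.7×10⁻⁵ = 1.53×10⁻⁴ /K; ΔT = 18.99 K
ΔV = 72.0 × 1.53×10⁻⁴ × 18.99 = 0.209 L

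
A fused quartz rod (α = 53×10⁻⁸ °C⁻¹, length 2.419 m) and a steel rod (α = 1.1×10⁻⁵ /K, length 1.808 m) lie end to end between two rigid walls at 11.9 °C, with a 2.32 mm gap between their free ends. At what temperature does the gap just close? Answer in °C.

T = 121 °C

α₁L₁ = 1.28207×10⁻⁶ m/K, α₂L₂ = 1.9888×10⁻⁵ m/K → total 2.117007×10⁻⁵ m/K
ΔT = g/(α₁L₁+α₂L₂) = 2.32×10⁻³ / 2.117007×10⁻⁵ = 109.59 K
T = 11.9 + 109.59 = 121.49 °C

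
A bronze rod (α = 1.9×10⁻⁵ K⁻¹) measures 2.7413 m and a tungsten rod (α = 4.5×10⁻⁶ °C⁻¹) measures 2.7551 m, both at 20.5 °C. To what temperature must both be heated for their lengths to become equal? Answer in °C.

Equal length when α₁L₁ΔT − α₂L₂ΔT = L₂ − L₁ = 1.38×10⁻² m
α₁L₁ = 5.20847×10⁻⁵, α₂L₂ = 1.239795×10⁻⁵ → Δ(αL) = 3.968675×10⁻⁵ m/K
ΔT = 1.38×10⁻² / 3.968675×10⁻⁵ = 347.723 K, so T = 20.5 + 347.723 = 368.223 °C

T = 368.2 °C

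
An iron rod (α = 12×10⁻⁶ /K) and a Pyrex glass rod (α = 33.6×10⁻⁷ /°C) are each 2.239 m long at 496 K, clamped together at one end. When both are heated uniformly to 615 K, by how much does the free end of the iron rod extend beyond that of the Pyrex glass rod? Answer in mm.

ΔT = 119 K
iron: ΔL = 12×10⁻⁶ × 2.239 m × 119 = 3.1973×10⁻³ m = 3.1973 mm
Pyrex glass: ΔL = 33.6×10⁻⁷ × 2.239 m × 119 = 8.9524×10⁻⁴ m = 0.89524 mm
difference = 3.1973 − 0.89524 = 2.30206 mm

2.30 mm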